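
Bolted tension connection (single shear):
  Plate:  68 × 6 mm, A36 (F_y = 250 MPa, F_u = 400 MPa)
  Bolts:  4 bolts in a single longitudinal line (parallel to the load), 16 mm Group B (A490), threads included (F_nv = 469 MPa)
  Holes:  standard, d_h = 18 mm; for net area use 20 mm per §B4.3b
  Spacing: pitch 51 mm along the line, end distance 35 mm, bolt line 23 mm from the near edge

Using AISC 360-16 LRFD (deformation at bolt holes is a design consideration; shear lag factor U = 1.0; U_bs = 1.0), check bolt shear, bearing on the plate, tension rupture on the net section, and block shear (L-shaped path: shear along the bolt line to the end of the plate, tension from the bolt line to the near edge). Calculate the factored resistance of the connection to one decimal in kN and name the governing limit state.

86.4 kN (net-section rupture governs)

Bolt shear: A_b = π(16)²/4 = 201.06 mm². φR_n = 0.75 × 469 × 201.06 × 4 × 1 = 282.9 kN.
Bearing (6 mm plate, F_u = 400 MPa): end bolts L_c = 35 − 18/2 = 26, R_n = min(1.2×26×6×400, 2.4×16×6×400) = 74.88 kN/bolt; interior L_c = 51 − 18 = 33, R_n = 92.16 kN/bolt. φR_n = 0.75 × (1×74.88 + 3×92.16) = 263.5 kN.
Tension rupture (net): A_n = (68 − 1×20)×6 = 288 mm² (U = 1.0, A_e = A_n). φR_n = 0.75 × 400 × 288 = 86.4 kN.
Block shear: shear path 1×[35+3×51] = 1×188 mm, A_gv = 1128, A_nv = 1×(188 − 3.5×20)×6 = 708 mm²; tension to near edge: (23 − 0.5×20)×6 = 78 mm². R_n = min(0.6×400×708, 0.6×250×1128) + 1.0×400×78 = min(169.92, 169.2) + 31.2 = 200.4 kN. φR_n = 0.75 × 200.4 = 150.3 kN.
Governing: min(282.9, 263.5, 86.4, 150.3) = 86.4 kN → net-section rupture.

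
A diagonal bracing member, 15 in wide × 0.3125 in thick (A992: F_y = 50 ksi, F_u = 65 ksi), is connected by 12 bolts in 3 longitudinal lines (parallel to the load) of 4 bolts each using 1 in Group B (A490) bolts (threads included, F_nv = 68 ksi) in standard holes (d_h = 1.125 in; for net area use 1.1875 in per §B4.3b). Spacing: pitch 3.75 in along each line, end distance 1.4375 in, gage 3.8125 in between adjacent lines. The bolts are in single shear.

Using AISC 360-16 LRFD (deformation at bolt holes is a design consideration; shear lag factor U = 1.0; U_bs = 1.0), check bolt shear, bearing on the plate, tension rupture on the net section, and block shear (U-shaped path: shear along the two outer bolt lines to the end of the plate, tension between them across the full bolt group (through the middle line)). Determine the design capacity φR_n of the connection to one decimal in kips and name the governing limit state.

Bolt shear: A_b = π(1)²/4 = 0.7854 in². φR_n = 0.75 × 68 × 0.7854 × 12 × 1 = 480.7 kips.
Bearing (0.3125 in plate, F_u = 65 ksi): end bolts L_c = 1.4375 − 1.125/2 = 0.875, R_n = min(1.2×0.875×0.3125×65, 2.4×1×0.3125×65) = 21.328 kips/bolt; interior L_c = 3.75 − 1.125 = 2.625, R_n = 48.75 kips/bolt. φR_n = 0.75 × (3×21.328 + 9×48.75) = 377.1 kips.
Tension rupture (net): A_n = (15 − 3×1.1875)×0.3125 = 3.5742 in² (U = 1.0, A_e = A_n). φR_n = 0.75 × 65 × 3.5742 = 174.2 kips.
Block shear: shear path 2×[1.4375+3×3.75] = 2×12.6875 in, A_gv = 7.9297, A_nv = 2×(12.6875 − 3.5×1.1875)×0.3125 = 5.332 in²; tension across gage: (7.625 − 2×1.1875)×0.3125 = 1.6406 in². R_n = min(0.6×65×5.332, 0.6×50×7.9297) + 1.0×65×1.6406 = min(207.95, 237.89) + 106.64 = 314.59 kips. φR_n = 0.75 × 314.59 = 235.9 kips.
Governing: min(480.7, 377.1, 174.2, 235.9) = 174.2 kips → net-section rupture.

174.2 kips (net-section rupture governs)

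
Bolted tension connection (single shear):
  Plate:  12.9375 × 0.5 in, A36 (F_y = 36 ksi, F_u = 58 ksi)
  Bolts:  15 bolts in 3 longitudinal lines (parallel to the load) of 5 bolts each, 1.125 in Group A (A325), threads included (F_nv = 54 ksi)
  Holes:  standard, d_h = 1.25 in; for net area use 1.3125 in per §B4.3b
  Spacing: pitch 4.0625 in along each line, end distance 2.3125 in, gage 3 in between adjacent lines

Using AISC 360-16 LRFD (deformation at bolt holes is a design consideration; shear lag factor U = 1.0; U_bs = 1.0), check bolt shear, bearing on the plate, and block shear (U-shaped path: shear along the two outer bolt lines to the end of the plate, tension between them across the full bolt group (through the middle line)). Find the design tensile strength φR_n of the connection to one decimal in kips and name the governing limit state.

374.1 kips (block shear governs)

Bolt shear: A_b = π(1.125)²/4 = 0.99402 in². φR_n = 0.75 × 54 × 0.99402 × 15 × 1 = 603.9 kips.
Bearing (0.5 in plate, F_u = 58 ksi): end bolts L_c = 2.3125 − 1.25/2 = 1.6875, R_n = min(1.2×1.6875×0.5×58, 2.4×1.125×0.5×58) = 58.725 kips/bolt; interior L_c = 4.0625 − 1.25 = 2.8125, R_n = 78.3 kips/bolt. φR_n = 0.75 × (3×58.725 + 12×78.3) = 836.8 kips.
Block shear: shear path 2×[2.3125+4×4.0625] = 2×18.5625 in, A_gv = 18.563, A_nv = 2×(18.5625 − 4.5×1.3125)×0.5 = 12.656 in²; tension across gage: (6 − 2×1.3125)×0.5 = 1.6875 in². R_n = min(0.6×58×12.656, 0.6×36×18.563) + 1.0×58×1.6875 = min(440.43, 400.96) + 97.875 = 498.84 kips. φR_n = 0.75 × 498.84 = 374.1 kips.
Governing: min(603.9, 836.8, 374.1) = 374.1 kips → block shear.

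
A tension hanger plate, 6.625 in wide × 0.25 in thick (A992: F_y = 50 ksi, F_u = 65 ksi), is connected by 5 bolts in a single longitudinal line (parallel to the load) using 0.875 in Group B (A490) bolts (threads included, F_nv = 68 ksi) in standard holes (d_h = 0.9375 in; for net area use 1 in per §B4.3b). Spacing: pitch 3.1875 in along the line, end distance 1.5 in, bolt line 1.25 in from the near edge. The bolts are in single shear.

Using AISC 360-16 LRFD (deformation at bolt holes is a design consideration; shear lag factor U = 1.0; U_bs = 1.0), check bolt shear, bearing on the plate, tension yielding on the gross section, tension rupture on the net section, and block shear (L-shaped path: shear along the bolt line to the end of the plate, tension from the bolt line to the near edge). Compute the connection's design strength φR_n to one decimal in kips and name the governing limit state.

Bolt shear: A_b = π(0.875)²/4 = 0.60132 in². φR_n = 0.75 × 68 × 0.60132 × 5 × 1 = 153.3 kips.
Bearing (0.25 in plate, F_u = 65 ksi): end bolts L_c = 1.5 − 0.9375/2 = 1.03125, R_n = min(1.2×1.03125×0.25×65, 2.4×0.875×0.25×65) = 20.109 kips/bolt; interior L_c = 3.1875 − 0.9375 = 2.25, R_n = 34.125 kips/bolt. φR_n = 0.75 × (1×20.109 + 4×34.125) = 117.5 kips.
Tension yield (gross): A_g = 6.625×0.25 = 1.6563 in². φR_n = 0.90 × 50 × 1.6563 = 74.5 kips.
Tension rupture (net): A_n = (6.625 − 1×1)×0.25 = 1.4063 in² (U = 1.0, A_e = A_n). φR_n = 0.75 × 65 × 1.4063 = 68.6 kips.
Block shear: shear path 1×[1.5+4×3.1875] = 1×14.25 in, A_gv = 3.5625, A_nv = 1×(14.25 − 4.5×1)×0.25 = 2.4375 in²; tension to near edge: (1.25 − 0.5×1)×0.25 = 0.1875 in². R_n = min(0.6×65×2.4375, 0.6×50×3.5625) + 1.0×65×0.1875 = min(95.063, 106.88) + 12.188 = 107.25 kips. φR_n = 0.75 × 107.25 = 80.4 kips.
Governing: min(153.3, 117.5, 74.5, 68.6, 80.4) = 68.6 kips → net-section rupture.

68.6 kips (net-section rupture governs)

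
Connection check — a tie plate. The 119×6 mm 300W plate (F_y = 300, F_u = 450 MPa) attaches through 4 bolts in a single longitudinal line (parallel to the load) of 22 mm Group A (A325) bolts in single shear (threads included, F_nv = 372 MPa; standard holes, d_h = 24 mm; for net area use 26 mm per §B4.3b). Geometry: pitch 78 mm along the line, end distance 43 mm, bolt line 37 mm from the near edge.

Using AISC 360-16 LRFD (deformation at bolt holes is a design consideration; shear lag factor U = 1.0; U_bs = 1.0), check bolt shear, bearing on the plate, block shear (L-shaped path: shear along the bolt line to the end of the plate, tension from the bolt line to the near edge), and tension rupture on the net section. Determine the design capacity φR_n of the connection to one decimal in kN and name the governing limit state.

188.3 kN (net-section rupture governs)

Bolt shear: A_b = π(22)²/4 = 380.13 mm². φR_n = 0.75 × 372 × 380.13 × 4 × 1 = 424.2 kN.
Bearing (6 mm plate, F_u = 450 MPa): end bolts L_c = 43 − 24/2 = 31, R_n = min(1.2×31×6×450, 2.4×22×6×450) = 100.44 kN/bolt; interior L_c = 78 − 24 = 54, R_n = 142.56 kN/bolt. φR_n = 0.75 × (1×100.44 + 3×142.56) = 396.1 kN.
Block shear: shear path 1×[43+3×78] = 1×277 mm, A_gv = 1662, A_nv = 1×(277 − 3.5×26)×6 = 1116 mm²; tension to near edge: (37 − 0.5×26)×6 = 144 mm². R_n = min(0.6×450×1116, 0.6×300×1662) + 1.0×450×144 = min(301.32, 299.16) + 64.8 = 363.96 kN. φR_n = 0.75 × 363.96 = 273.0 kN.
Tension rupture (net): A_n = (119 − 1×26)×6 = 558 mm² (U = 1.0, A_e = A_n). φR_n = 0.75 × 450 × 558 = 188.3 kN.
Governing: min(424.2, 396.1, 273.0, 188.3) = 188.3 kN → net-section rupture.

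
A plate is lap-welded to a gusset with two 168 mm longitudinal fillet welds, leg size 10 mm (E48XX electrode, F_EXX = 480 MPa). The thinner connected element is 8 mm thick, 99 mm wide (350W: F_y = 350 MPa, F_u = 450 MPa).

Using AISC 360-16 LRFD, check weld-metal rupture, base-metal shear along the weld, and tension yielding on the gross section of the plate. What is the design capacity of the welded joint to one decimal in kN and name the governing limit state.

Weld metal: throat = 0.707×10 = 7.07 mm, L = 2×168 = 336 mm. φR_n = 0.75 × 0.6 × 480 × 7.07 × 336 = 513.1 kN.
Base metal shear (8 mm plate): yield φR_n = 1.0×0.6×350×8×336 = 564.5 kN; rupture φR_n = 0.75×0.6×450×8×336 = 544.3 kN; take 544.3 kN (rupture).
Tension yield (gross): A_g = 99×8 = 792 mm². φR_n = 0.90 × 350 × 792 = 249.5 kN.
Governing: min(513.1, 544.3, 249.5) = 249.5 kN → gross-section yield.

249.5 kN (gross-section yield governs)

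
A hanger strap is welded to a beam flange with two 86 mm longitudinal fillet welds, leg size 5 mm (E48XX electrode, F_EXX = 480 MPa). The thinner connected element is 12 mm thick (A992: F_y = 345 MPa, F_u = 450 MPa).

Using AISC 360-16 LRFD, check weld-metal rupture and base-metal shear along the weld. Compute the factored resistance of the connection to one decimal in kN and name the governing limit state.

Weld metal: throat = 0.707×5 = 3.535 mm, L = 2×86 = 172 mm. φR_n = 0.75 × 0.6 × 480 × 3.535 × 172 = 131.3 kN.
Base metal shear (12 mm plate): yield φR_n = 1.0×0.6×345×12×172 = 427.2 kN; rupture φR_n = 0.75×0.6×450×12×172 = 418.0 kN; take 418.0 kN (rupture).
Governing: min(131.3, 418.0) = 131.3 kN → weld metal.

131.3 kN (weld metal governs)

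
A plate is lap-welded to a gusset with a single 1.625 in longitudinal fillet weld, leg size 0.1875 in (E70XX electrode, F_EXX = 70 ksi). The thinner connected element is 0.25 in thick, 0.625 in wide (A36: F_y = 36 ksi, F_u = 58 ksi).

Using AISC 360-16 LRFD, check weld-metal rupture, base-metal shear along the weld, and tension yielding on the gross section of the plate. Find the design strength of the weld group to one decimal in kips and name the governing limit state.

Weld metal: throat = 0.707×0.1875 = 0.13256 in, L = 1.625 in. φR_n = 0.75 × 0.6 × 70 × 0.13256 × 1.625 = 6.8 kips.
Base metal shear (0.25 in plate): yield φR_n = 1.0×0.6×36×0.25×1.625 = 8.8 kips; rupture φR_n = 0.75×0.6×58×0.25×1.625 = 10.6 kips; take 8.8 kips (yield).
Tension yield (gross): A_g = 0.625×0.25 = 0.15625 in². φR_n = 0.90 × 36 × 0.15625 = 5.1 kips.
Governing: min(6.8, 8.8, 5.1) = 5.1 kips → gross-section yield.

5.1 kips (gross-section yield governs)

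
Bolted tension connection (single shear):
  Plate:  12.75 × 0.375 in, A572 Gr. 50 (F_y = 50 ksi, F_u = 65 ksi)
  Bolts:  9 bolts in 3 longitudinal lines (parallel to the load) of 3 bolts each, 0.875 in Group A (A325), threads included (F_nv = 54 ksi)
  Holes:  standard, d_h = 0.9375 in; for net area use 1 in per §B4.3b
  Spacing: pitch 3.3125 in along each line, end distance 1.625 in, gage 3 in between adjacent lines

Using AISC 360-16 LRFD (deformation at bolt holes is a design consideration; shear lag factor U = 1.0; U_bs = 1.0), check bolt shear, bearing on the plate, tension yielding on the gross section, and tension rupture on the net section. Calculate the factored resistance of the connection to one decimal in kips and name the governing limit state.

Bolt shear: A_b = π(0.875)²/4 = 0.60132 in². φR_n = 0.75 × 54 × 0.60132 × 9 × 1 = 219.2 kips.
Bearing (0.375 in plate, F_u = 65 ksi): end bolts L_c = 1.625 − 0.9375/2 = 1.15625, R_n = min(1.2×1.15625×0.375×65, 2.4×0.875×0.375×65) = 33.82 kips/bolt; interior L_c = 3.3125 − 0.9375 = 2.375, R_n = 51.188 kips/bolt. φR_n = 0.75 × (3×33.82 + 6×51.188) = 306.4 kips.
Tension yield (gross): A_g = 12.75×0.375 = 4.7813 in². φR_n = 0.90 × 50 × 4.7813 = 215.2 kips.
Tension rupture (net): A_n = (12.75 − 3×1)×0.375 = 3.6563 in² (U = 1.0, A_e = A_n). φR_n = 0.75 × 65 × 3.6563 = 178.2 kips.
Governing: min(219.2, 306.4, 215.2, 178.2) = 178.2 kips → net-section rupture.

178.2 kips (net-section rupture governs)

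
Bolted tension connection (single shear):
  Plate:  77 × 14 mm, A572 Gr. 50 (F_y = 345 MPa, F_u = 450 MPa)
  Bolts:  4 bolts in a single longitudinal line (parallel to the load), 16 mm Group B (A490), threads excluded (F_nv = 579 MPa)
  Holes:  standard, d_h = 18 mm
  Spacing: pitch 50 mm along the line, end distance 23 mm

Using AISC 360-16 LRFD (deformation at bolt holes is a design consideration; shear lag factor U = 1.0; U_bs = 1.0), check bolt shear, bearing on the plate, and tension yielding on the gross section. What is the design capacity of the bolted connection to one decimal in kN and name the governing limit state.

Bolt shear: A_b = π(16)²/4 = 201.06 mm². φR_n = 0.75 × 579 × 201.06 × 4 × 1 = 349.2 kN.
Bearing (14 mm plate, F_u = 450 MPa): end bolts L_c = 23 − 18/2 = 14, R_n = min(1.2×14×14×450, 2.4×16×14×450) = 105.84 kN/bolt; interior L_c = 50 − 18 = 32, R_n = 241.92 kN/bolt. φR_n = 0.75 × (1×105.84 + 3×241.92) = 623.7 kN.
Tension yield (gross): A_g = 77×14 = 1078 mm². φR_n = 0.90 × 345 × 1078 = 334.7 kN.
Governing: min(349.2, 623.7, 334.7) = 334.7 kN → gross-section yield.

334.7 kN (gross-section yield governs)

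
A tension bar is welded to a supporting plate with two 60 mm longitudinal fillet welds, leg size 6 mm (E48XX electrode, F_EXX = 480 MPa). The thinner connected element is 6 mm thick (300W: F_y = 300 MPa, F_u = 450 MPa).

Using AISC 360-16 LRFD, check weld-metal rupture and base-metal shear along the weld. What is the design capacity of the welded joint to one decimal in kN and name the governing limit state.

110.0 kN (weld metal governs)

Weld metal: throat = 0.707×6 = 4.242 mm, L = 2×60 = 120 mm. φR_n = 0.75 × 0.6 × 480 × 4.242 × 120 = 110.0 kN.
Base metal shear (6 mm plate): yield φR_n = 1.0×0.6×300×6×120 = 129.6 kN; rupture φR_n = 0.75×0.6×450×6×120 = 145.8 kN; take 129.6 kN (yield).
Governing: min(110.0, 129.6) = 110.0 kN → weld metal.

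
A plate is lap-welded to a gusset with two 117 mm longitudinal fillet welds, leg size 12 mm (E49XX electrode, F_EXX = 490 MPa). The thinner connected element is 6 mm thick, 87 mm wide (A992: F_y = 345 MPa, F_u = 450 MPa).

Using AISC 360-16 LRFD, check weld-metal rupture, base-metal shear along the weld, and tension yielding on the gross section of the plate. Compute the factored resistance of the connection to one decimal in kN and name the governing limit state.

162.1 kN (gross-section yield governs)

Weld metal: throat = 0.707×12 = 8.484 mm, L = 2×117 = 234 mm. φR_n = 0.75 × 0.6 × 490 × 8.484 × 234 = 437.7 kN.
Base metal shear (6 mm plate): yield φR_n = 1.0×0.6×345×6×234 = 290.6 kN; rupture φR_n = 0.75×0.6×450×6×234 = 284.3 kN; take 284.3 kN (rupture).
Tension yield (gross): A_g = 87×6 = 522 mm². φR_n = 0.90 × 345 × 522 = 162.1 kN.
Governing: min(437.7, 284.3, 162.1) = 162.1 kN → gross-section yield.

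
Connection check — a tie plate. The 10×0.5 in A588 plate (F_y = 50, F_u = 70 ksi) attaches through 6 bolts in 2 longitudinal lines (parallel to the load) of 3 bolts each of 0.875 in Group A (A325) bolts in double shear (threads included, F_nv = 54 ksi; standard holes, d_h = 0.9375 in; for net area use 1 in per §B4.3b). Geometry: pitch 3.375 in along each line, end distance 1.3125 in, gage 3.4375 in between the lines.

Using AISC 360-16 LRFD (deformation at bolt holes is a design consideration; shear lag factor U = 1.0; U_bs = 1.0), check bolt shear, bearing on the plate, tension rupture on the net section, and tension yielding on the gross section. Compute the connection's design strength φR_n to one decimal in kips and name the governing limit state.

210.0 kips (net-section rupture governs)

Bolt shear: A_b = π(0.875)²/4 = 0.60132 in². φR_n = 0.75 × 54 × 0.60132 × 6 × 2 = 292.2 kips.
Bearing (0.5 in plate, F_u = 70 ksi): end bolts L_c = 1.3125 − 0.9375/2 = 0.84375, R_n = min(1.2×0.84375×0.5×70, 2.4×0.875×0.5×70) = 35.438 kips/bolt; interior L_c = 3.375 − 0.9375 = 2.4375, R_n = 73.5 kips/bolt. φR_n = 0.75 × (2×35.438 + 4×73.5) = 273.7 kips.
Tension rupture (net): A_n = (10 − 2×1)×0.5 = 4 in² (U = 1.0, A_e = A_n). φR_n = 0.75 × 70 × 4 = 210.0 kips.
Tension yield (gross): A_g = 10×0.5 = 5 in². φR_n = 0.90 × 50 × 5 = 225.0 kips.
Governing: min(292.2, 273.7, 210.0, 225.0) = 210.0 kips → net-section rupture.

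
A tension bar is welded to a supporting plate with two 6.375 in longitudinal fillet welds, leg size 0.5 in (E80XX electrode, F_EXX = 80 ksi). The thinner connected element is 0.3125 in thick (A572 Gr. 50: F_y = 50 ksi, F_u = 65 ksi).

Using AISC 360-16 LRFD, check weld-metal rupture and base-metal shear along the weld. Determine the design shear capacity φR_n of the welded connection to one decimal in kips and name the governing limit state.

116.5 kips (base-metal shear governs)

Weld metal: throat = 0.707×0.5 = 0.3535 in, L = 2×6.375 = 12.75 in. φR_n = 0.75 × 0.6 × 80 × 0.3535 × 12.75 = 162.3 kips.
Base metal shear (0.3125 in plate): yield φR_n = 1.0×0.6×50×0.3125×12.75 = 119.5 kips; rupture φR_n = 0.75×0.6×65×0.3125×12.75 = 116.5 kips; take 116.5 kips (rupture).
Governing: min(162.3, 116.5) = 116.5 kips → base-metal shear.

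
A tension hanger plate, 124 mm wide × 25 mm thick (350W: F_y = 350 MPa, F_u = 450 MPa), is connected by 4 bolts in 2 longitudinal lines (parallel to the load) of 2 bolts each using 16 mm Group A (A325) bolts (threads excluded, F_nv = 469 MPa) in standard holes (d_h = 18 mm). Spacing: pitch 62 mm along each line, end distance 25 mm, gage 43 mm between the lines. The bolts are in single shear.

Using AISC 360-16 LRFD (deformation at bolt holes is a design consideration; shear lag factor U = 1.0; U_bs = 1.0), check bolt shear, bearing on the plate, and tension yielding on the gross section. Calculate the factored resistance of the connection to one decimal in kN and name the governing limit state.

Bolt shear: A_b = π(16)²/4 = 201.06 mm². φR_n = 0.75 × 469 × 201.06 × 4 × 1 = 282.9 kN.
Bearing (25 mm plate, F_u = 450 MPa): end bolts L_c = 25 − 18/2 = 16, R_n = min(1.2×16×25×450, 2.4×16×25×450) = 216 kN/bolt; interior L_c = 62 − 18 = 44, R_n = 432 kN/bolt. φR_n = 0.75 × (2×216 + 2×432) = 972.0 kN.
Tension yield (gross): A_g = 124×25 = 3100 mm². φR_n = 0.90 × 350 × 3100 = 976.5 kN.
Governing: min(282.9, 972.0, 976.5) = 282.9 kN → bolt shear.

282.9 kN (bolt shear governs)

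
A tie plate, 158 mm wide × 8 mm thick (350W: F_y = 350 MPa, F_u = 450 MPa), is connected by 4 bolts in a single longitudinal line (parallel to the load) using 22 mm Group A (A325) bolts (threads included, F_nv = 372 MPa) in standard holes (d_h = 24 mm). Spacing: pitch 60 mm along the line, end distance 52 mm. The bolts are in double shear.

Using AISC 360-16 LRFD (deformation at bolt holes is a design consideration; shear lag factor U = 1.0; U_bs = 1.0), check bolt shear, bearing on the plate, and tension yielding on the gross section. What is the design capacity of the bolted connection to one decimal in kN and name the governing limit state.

398.2 kN (gross-section yield governs)

Bolt shear: A_b = π(22)²/4 = 380.13 mm². φR_n = 0.75 × 372 × 380.13 × 4 × 2 = 848.5 kN.
Bearing (8 mm plate, F_u = 450 MPa): end bolts L_c = 52 − 24/2 = 40, R_n = min(1.2×40×8×450, 2.4×22×8×450) = 172.8 kN/bolt; interior L_c = 60 − 24 = 36, R_n = 155.52 kN/bolt. φR_n = 0.75 × (1×172.8 + 3×155.52) = 479.5 kN.
Tension yield (gross): A_g = 158×8 = 1264 mm². φR_n = 0.90 × 350 × 1264 = 398.2 kN.
Governing: min(848.5, 479.5, 398.2) = 398.2 kN → gross-section yield.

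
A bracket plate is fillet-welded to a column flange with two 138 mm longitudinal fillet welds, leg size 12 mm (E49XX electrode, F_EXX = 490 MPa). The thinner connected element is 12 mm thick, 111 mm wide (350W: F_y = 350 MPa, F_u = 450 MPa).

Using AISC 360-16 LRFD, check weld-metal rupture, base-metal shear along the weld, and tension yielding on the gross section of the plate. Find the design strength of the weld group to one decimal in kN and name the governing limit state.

Weld metal: throat = 0.707×12 = 8.484 mm, L = 2×138 = 276 mm. φR_n = 0.75 × 0.6 × 490 × 8.484 × 276 = 516.3 kN.
Base metal shear (12 mm plate): yield φR_n = 1.0×0.6×350×12×276 = 695.5 kN; rupture φR_n = 0.75×0.6×450×12×276 = 670.7 kN; take 670.7 kN (rupture).
Tension yield (gross): A_g = 111×12 = 1332 mm². φR_n = 0.90 × 350 × 1332 = 419.6 kN.
Governing: min(516.3, 670.7, 419.6) = 419.6 kN → gross-section yield.

419.6 kN (gross-section yield governs)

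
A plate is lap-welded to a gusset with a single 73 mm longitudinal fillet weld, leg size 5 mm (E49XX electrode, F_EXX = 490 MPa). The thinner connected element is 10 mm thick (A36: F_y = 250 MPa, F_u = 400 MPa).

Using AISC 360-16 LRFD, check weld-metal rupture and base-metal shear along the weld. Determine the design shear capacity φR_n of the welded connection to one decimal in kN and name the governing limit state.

Weld metal: throat = 0.707×5 = 3.535 mm, L = 73 mm. φR_n = 0.75 × 0.6 × 490 × 3.535 × 73 = 56.9 kN.
Base metal shear (10 mm plate): yield φR_n = 1.0×0.6×250×10×73 = 109.5 kN; rupture φR_n = 0.75×0.6×400×10×73 = 131.4 kN; take 109.5 kN (yield).
Governing: min(56.9, 109.5) = 56.9 kN → weld metal.

56.9 kN (weld metal governs)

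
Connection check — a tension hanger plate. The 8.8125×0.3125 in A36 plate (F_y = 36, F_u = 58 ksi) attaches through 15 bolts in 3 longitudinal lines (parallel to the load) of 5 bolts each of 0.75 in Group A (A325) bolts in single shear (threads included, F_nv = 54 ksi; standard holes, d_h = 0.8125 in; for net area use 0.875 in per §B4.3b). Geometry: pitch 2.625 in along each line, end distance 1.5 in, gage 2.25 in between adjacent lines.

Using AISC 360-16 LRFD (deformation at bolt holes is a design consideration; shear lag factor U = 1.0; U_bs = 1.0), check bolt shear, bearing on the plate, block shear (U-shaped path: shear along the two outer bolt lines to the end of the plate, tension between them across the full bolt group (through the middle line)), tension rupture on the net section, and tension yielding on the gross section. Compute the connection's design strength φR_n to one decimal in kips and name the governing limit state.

Bolt shear: A_b = π(0.75)²/4 = 0.44179 in². φR_n = 0.75 × 54 × 0.44179 × 15 × 1 = 268.4 kips.
Bearing (0.3125 in plate, F_u = 58 ksi): end bolts L_c = 1.5 − 0.8125/2 = 1.09375, R_n = min(1.2×1.09375×0.3125×58, 2.4×0.75×0.3125×58) = 23.789 kips/bolt; interior L_c = 2.625 − 0.8125 = 1.8125, R_n = 32.625 kips/bolt. φR_n = 0.75 × (3×23.789 + 12×32.625) = 347.2 kips.
Block shear: shear path 2×[1.5+4×2.625] = 2×12 in, A_gv = 7.5, A_nv = 2×(12 − 4.5×0.875)×0.3125 = 5.0391 in²; tension across gage: (4.5 − 2×0.875)×0.3125 = 0.85938 in². R_n = min(0.6×58×5.0391, 0.6×36×7.5) + 1.0×58×0.85938 = min(175.36, 162) + 49.844 = 211.84 kips. φR_n = 0.75 × 211.84 = 158.9 kips.
Tension rupture (net): A_n = (8.8125 − 3×0.875)×0.3125 = 1.9336 in² (U = 1.0, A_e = A_n). φR_n = 0.75 × 58 × 1.9336 = 84.1 kips.
Tension yield (gross): A_g = 8.8125×0.3125 = 2.7539 in². φR_n = 0.90 × 36 × 2.7539 = 89.2 kips.
Governing: min(268.4, 347.2, 158.9, 84.1, 89.2) = 84.1 kips → net-section rupture.

84.1 kips (net-section rupture governs)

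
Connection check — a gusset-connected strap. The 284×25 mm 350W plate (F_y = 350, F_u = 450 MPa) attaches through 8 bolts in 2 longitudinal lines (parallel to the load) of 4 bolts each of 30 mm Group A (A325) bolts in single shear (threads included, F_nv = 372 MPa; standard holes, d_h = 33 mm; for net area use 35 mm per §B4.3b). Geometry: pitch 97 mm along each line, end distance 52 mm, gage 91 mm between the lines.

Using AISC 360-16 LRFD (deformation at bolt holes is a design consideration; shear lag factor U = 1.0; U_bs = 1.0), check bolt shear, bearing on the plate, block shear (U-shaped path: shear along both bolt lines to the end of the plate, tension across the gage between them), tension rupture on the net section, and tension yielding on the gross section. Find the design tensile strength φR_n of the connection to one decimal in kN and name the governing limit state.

Bolt shear: A_b = π(30)²/4 = 706.86 mm². φR_n = 0.75 × 372 × 706.86 × 8 × 1 = 1577.7 kN.
Bearing (25 mm plate, F_u = 450 MPa): end bolts L_c = 52 − 33/2 = 35.5, R_n = min(1.2×35.5×25×450, 2.4×30×25×450) = 479.25 kN/bolt; interior L_c = 97 − 33 = 64, R_n = 810 kN/bolt. φR_n = 0.75 × (2×479.25 + 6×810) = 4363.9 kN.
Block shear: shear path 2×[52+3×97] = 2×343 mm, A_gv = 17150, A_nv = 2×(343 − 3.5×35)×25 = 11025 mm²; tension across gage: (91 − 1×35)×25 = 1400 mm². R_n = min(0.6×450×11025, 0.6×350×17150) + 1.0×450×1400 = min(2976.8, 3601.5) + 630 = 3606.8 kN. φR_n = 0.75 × 3606.8 = 2705.1 kN.
Tension rupture (net): A_n = (284 − 2×35)×25 = 5350 mm² (U = 1.0, A_e = A_n). φR_n = 0.75 × 450 × 5350 = 1805.6 kN.
Tension yield (gross): A_g = 284×25 = 7100 mm². φR_n = 0.90 × 350 × 7100 = 2236.5 kN.
Governing: min(1577.7, 4363.9, 2705.1, 1805.6, 2236.5) = 1577.7 kN → bolt shear.

1577.7 kN (bolt shear governs)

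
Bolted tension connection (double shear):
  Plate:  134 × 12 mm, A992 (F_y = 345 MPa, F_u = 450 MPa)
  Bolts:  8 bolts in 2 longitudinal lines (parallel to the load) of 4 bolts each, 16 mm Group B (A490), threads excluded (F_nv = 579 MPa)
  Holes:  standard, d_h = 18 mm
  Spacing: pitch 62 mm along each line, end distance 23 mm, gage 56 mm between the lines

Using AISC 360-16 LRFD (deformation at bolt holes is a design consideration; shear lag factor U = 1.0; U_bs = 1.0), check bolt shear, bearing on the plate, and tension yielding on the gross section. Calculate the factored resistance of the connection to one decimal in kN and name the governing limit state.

Bolt shear: A_b = π(16)²/4 = 201.06 mm². φR_n = 0.75 × 579 × 201.06 × 8 × 2 = 1397.0 kN.
Bearing (12 mm plate, F_u = 450 MPa): end bolts L_c = 23 − 18/2 = 14, R_n = min(1.2×14×12×450, 2.4×16×12×450) = 90.72 kN/bolt; interior L_c = 62 − 18 = 44, R_n = 207.36 kN/bolt. φR_n = 0.75 × (2×90.72 + 6×207.36) = 1069.2 kN.
Tension yield (gross): A_g = 134×12 = 1608 mm². φR_n = 0.90 × 345 × 1608 = 499.3 kN.
Governing: min(1397.0, 1069.2, 499.3) = 499.3 kN → gross-section yield.

499.3 kN (gross-section yield governs)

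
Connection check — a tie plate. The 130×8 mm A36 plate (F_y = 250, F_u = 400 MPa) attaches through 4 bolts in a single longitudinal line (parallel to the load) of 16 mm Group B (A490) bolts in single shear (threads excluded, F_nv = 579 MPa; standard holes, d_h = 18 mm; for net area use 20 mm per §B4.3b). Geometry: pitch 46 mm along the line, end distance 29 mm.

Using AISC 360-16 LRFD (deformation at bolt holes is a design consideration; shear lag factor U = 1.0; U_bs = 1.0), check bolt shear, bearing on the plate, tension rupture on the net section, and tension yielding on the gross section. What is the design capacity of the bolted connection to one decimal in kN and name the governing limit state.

234.0 kN (gross-section yield governs)

Bolt shear: A_b = π(16)²/4 = 201.06 mm². φR_n = 0.75 × 579 × 201.06 × 4 × 1 = 349.2 kN.
Bearing (8 mm plate, F_u = 400 MPa): end bolts L_c = 29 − 18/2 = 20, R_n = min(1.2×20×8×400, 2.4×16×8×400) = 76.8 kN/bolt; interior L_c = 46 − 18 = 28, R_n = 107.52 kN/bolt. φR_n = 0.75 × (1×76.8 + 3×107.52) = 299.5 kN.
Tension rupture (net): A_n = (130 − 1×20)×8 = 880 mm² (U = 1.0, A_e = A_n). φR_n = 0.75 × 400 × 880 = 264.0 kN.
Tension yield (gross): A_g = 130×8 = 1040 mm². φR_n = 0.90 × 250 × 1040 = 234.0 kN.
Governing: min(349.2, 299.5, 264.0, 234.0) = 234.0 kN → gross-section yield.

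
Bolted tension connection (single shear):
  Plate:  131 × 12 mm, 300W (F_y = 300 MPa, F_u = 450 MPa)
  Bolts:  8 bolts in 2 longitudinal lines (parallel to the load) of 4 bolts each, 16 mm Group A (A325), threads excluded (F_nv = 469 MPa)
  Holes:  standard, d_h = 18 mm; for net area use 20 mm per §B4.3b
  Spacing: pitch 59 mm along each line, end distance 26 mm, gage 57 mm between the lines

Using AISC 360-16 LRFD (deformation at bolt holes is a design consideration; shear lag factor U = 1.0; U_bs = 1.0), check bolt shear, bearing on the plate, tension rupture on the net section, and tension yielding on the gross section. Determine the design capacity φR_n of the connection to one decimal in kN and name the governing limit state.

368.6 kN (net-section rupture governs)

Bolt shear: A_b = π(16)²/4 = 201.06 mm². φR_n = 0.75 × 469 × 201.06 × 8 × 1 = 565.8 kN.
Bearing (12 mm plate, F_u = 450 MPa): end bolts L_c = 26 − 18/2 = 17, R_n = min(1.2×17×12×450, 2.4×16×12×450) = 110.16 kN/bolt; interior L_c = 59 − 18 = 41, R_n = 207.36 kN/bolt. φR_n = 0.75 × (2×110.16 + 6×207.36) = 1098.4 kN.
Tension rupture (net): A_n = (131 − 2×20)×12 = 1092 mm² (U = 1.0, A_e = A_n). φR_n = 0.75 × 450 × 1092 = 368.6 kN.
Tension yield (gross): A_g = 131×12 = 1572 mm². φR_n = 0.90 × 300 × 1572 = 424.4 kN.
Governing: min(565.8, 1098.4, 368.6, 424.4) = 368.6 kN → net-section rupture.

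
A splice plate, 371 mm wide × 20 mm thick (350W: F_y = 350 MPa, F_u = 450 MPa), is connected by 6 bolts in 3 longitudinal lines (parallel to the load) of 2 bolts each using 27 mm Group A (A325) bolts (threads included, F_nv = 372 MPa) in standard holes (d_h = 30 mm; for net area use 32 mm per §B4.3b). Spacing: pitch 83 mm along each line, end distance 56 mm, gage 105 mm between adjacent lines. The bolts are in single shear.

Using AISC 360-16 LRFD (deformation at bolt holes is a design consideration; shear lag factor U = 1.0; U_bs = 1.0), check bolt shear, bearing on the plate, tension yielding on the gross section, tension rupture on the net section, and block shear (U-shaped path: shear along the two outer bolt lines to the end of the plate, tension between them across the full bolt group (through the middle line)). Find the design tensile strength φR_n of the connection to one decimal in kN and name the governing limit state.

Bolt shear: A_b = π(27)²/4 = 572.56 mm². φR_n = 0.75 × 372 × 572.56 × 6 × 1 = 958.5 kN.
Bearing (20 mm plate, F_u = 450 MPa): end bolts L_c = 56 − 30/2 = 41, R_n = min(1.2×41×20×450, 2.4×27×20×450) = 442.8 kN/bolt; interior L_c = 83 − 30 = 53, R_n = 572.4 kN/bolt. φR_n = 0.75 × (3×442.8 + 3×572.4) = 2284.2 kN.
Tension yield (gross): A_g = 371×20 = 7420 mm². φR_n = 0.90 × 350 × 7420 = 2337.3 kN.
Tension rupture (net): A_n = (371 − 3×32)×20 = 5500 mm² (U = 1.0, A_e = A_n). φR_n = 0.75 × 450 × 5500 = 1856.3 kN.
Block shear: shear path 2×[56+1×83] = 2×139 mm, A_gv = 5560, A_nv = 2×(139 − 1.5×32)×20 = 3640 mm²; tension across gage: (210 − 2×32)×20 = 2920 mm². R_n = min(0.6×450×3640, 0.6×350×5560) + 1.0×450×2920 = min(982.8, 1167.6) + 1314 = 2296.8 kN. φR_n = 0.75 × 2296.8 = 1722.6 kN.
Governing: min(958.5, 2284.2, 2337.3, 1856.3, 1722.6) = 958.5 kN → bolt shear.

958.5 kN (bolt shear governs)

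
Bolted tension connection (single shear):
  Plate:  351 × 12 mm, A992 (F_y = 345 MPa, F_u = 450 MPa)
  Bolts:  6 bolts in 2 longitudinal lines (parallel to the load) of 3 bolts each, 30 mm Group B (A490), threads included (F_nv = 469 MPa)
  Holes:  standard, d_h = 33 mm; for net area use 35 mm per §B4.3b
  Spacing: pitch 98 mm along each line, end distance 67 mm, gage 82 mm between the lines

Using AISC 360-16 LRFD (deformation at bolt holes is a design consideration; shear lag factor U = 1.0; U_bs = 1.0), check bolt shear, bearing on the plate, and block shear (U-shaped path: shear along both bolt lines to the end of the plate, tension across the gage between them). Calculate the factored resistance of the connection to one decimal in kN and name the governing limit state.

1043.3 kN (block shear governs)

Bolt shear: A_b = π(30)²/4 = 706.86 mm². φR_n = 0.75 × 469 × 706.86 × 6 × 1 = 1491.8 kN.
Bearing (12 mm plate, F_u = 450 MPa): end bolts L_c = 67 − 33/2 = 50.5, R_n = min(1.2×50.5×12×450, 2.4×30×12×450) = 327.24 kN/bolt; interior L_c = 98 − 33 = 65, R_n = 388.8 kN/bolt. φR_n = 0.75 × (2×327.24 + 4×388.8) = 1657.3 kN.
Block shear: shear path 2×[67+2×98] = 2×263 mm, A_gv = 6312, A_nv = 2×(263 − 2.5×35)×12 = 4212 mm²; tension across gage: (82 − 1×35)×12 = 564 mm². R_n = min(0.6×450×4212, 0.6×345×6312) + 1.0×450×564 = min(1137.2, 1306.6) + 253.8 = 1391 kN. φR_n = 0.75 × 1391 = 1043.3 kN.
Governing: min(1491.8, 1657.3, 1043.3) = 1043.3 kN → block shear.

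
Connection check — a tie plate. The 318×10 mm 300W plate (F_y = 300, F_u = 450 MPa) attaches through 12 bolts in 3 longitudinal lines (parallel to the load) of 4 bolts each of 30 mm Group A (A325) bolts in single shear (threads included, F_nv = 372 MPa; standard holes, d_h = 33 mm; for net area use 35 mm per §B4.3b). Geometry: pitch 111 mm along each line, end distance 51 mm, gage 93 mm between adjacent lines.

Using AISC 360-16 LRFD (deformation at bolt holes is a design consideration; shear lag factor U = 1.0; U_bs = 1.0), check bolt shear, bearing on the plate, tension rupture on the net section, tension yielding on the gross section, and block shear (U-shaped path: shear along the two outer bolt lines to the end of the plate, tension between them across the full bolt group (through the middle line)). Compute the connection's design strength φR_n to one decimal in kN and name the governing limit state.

Bolt shear: A_b = π(30)²/4 = 706.86 mm². φR_n = 0.75 × 372 × 706.86 × 12 × 1 = 2366.6 kN.
Bearing (10 mm plate, F_u = 450 MPa): end bolts L_c = 51 − 33/2 = 34.5, R_n = min(1.2×34.5×10×450, 2.4×30×10×450) = 186.3 kN/bolt; interior L_c = 111 − 33 = 78, R_n = 324 kN/bolt. φR_n = 0.75 × (3×186.3 + 9×324) = 2606.2 kN.
Tension rupture (net): A_n = (318 − 3×35)×10 = 2130 mm² (U = 1.0, A_e = A_n). φR_n = 0.75 × 450 × 2130 = 718.9 kN.
Tension yield (gross): A_g = 318×10 = 3180 mm². φR_n = 0.90 × 300 × 3180 = 858.6 kN.
Block shear: shear path 2×[51+3×111] = 2×384 mm, A_gv = 7680, A_nv = 2×(384 − 3.5×35)×10 = 5230 mm²; tension across gage: (186 − 2×35)×10 = 1160 mm². R_n = min(0.6×450×5230, 0.6×300×7680) + 1.0×450×1160 = min(1412.1, 1382.4) + 522 = 1904.4 kN. φR_n = 0.75 × 1904.4 = 1428.3 kN.
Governing: min(2366.6, 2606.2, 718.9, 858.6, 1428.3) = 718.9 kN → net-section rupture.

718.9 kN (net-section rupture governs)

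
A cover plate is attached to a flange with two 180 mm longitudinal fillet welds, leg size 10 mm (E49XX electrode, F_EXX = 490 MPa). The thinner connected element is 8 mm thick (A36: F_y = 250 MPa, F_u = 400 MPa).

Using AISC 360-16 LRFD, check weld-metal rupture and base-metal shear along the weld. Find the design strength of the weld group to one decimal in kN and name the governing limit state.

432.0 kN (base-metal shear governs)

Weld metal: throat = 0.707×10 = 7.07 mm, L = 2×180 = 360 mm. φR_n = 0.75 × 0.6 × 490 × 7.07 × 360 = 561.2 kN.
Base metal shear (8 mm plate): yield φR_n = 1.0×0.6×250×8×360 = 432.0 kN; rupture φR_n = 0.75×0.6×400×8×360 = 518.4 kN; take 432.0 kN (yield).
Governing: min(561.2, 432.0) = 432.0 kN → base-metal shear.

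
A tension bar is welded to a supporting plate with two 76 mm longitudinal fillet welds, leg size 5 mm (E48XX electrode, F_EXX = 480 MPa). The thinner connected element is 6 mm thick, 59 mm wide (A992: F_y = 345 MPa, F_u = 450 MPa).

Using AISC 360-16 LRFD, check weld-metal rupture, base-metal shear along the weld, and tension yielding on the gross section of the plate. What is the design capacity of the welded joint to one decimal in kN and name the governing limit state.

Weld metal: throat = 0.707×5 = 3.535 mm, L = 2×76 = 152 mm. φR_n = 0.75 × 0.6 × 480 × 3.535 × 152 = 116.1 kN.
Base metal shear (6 mm plate): yield φR_n = 1.0×0.6×345×6×152 = 188.8 kN; rupture φR_n = 0.75×0.6×450×6×152 = 184.7 kN; take 184.7 kN (rupture).
Tension yield (gross): A_g = 59×6 = 354 mm². φR_n = 0.90 × 345 × 354 = 109.9 kN.
Governing: min(116.1, 184.7, 109.9) = 109.9 kN → gross-section yield.

109.9 kN (gross-section yield governs)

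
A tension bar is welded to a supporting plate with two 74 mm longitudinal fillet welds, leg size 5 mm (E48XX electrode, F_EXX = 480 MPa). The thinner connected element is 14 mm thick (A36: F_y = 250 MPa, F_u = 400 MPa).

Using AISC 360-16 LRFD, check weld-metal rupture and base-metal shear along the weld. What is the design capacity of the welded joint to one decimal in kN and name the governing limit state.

Weld metal: throat = 0.707×5 = 3.535 mm, L = 2×74 = 148 mm. φR_n = 0.75 × 0.6 × 480 × 3.535 × 148 = 113.0 kN.
Base metal shear (14 mm plate): yield φR_n = 1.0×0.6×250×14×148 = 310.8 kN; rupture φR_n = 0.75×0.6×400×14×148 = 373.0 kN; take 310.8 kN (yield).
Governing: min(113.0, 310.8) = 113.0 kN → weld metal.

113.0 kN (weld metal governs)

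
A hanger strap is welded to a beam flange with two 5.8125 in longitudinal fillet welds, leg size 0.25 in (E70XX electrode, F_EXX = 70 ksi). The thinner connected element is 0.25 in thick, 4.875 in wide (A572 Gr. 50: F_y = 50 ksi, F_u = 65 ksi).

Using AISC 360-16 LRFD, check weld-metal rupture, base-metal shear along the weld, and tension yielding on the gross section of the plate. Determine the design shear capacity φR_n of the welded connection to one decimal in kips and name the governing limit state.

Weld metal: throat = 0.707×0.25 = 0.17675 in, L = 2×5.8125 = 11.625 in. φR_n = 0.75 × 0.6 × 70 × 0.17675 × 11.625 = 64.7 kips.
Base metal shear (0.25 in plate): yield φR_n = 1.0×0.6×50×0.25×11.625 = 87.2 kips; rupture φR_n = 0.75×0.6×65×0.25×11.625 = 85.0 kips; take 85.0 kips (rupture).
Tension yield (gross): A_g = 4.875×0.25 = 1.2188 in². φR_n = 0.90 × 50 × 1.2188 = 54.8 kips.
Governing: min(64.7, 85.0, 54.8) = 54.8 kips → gross-section yield.

54.8 kips (gross-section yield governs)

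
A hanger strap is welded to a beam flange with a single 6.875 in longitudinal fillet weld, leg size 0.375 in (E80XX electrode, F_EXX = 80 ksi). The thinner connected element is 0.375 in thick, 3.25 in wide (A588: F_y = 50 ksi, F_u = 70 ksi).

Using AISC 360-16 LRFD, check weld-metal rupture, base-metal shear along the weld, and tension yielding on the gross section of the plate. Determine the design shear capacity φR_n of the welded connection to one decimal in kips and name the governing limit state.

54.8 kips (gross-section yield governs)

Weld metal: throat = 0.707×0.375 = 0.26513 in, L = 6.875 in. φR_n = 0.75 × 0.6 × 80 × 0.26513 × 6.875 = 65.6 kips.
Base metal shear (0.375 in plate): yield φR_n = 1.0×0.6×50×0.375×6.875 = 77.3 kips; rupture φR_n = 0.75×0.6×70×0.375×6.875 = 81.2 kips; take 77.3 kips (yield).
Tension yield (gross): A_g = 3.25×0.375 = 1.2188 in². φR_n = 0.90 × 50 × 1.2188 = 54.8 kips.
Governing: min(65.6, 77.3, 54.8) = 54.8 kips → gross-section yield.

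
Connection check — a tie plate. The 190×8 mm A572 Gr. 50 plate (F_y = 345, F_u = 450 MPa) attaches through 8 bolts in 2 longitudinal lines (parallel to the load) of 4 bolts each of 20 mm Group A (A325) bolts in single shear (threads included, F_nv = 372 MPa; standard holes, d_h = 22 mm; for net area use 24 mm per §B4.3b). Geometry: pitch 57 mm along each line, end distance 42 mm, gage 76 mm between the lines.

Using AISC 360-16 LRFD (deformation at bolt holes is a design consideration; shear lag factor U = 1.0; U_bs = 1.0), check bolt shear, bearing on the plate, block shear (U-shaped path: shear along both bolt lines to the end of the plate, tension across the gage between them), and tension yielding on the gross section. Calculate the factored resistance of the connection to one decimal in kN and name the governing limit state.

472.0 kN (gross-section yield governs)

Bolt shear: A_b = π(20)²/4 = 314.16 mm². φR_n = 0.75 × 372 × 314.16 × 8 × 1 = 701.2 kN.
Bearing (8 mm plate, F_u = 450 MPa): end bolts L_c = 42 − 22/2 = 31, R_n = min(1.2×31×8×450, 2.4×20×8×450) = 133.92 kN/bolt; interior L_c = 57 − 22 = 35, R_n = 151.2 kN/bolt. φR_n = 0.75 × (2×133.92 + 6×151.2) = 881.3 kN.
Block shear: shear path 2×[42+3×57] = 2×213 mm, A_gv = 3408, A_nv = 2×(213 − 3.5×24)×8 = 2064 mm²; tension across gage: (76 − 1×24)×8 = 416 mm². R_n = min(0.6×450×2064, 0.6×345×3408) + 1.0×450×416 = min(557.28, 705.46) + 187.2 = 744.48 kN. φR_n = 0.75 × 744.48 = 558.4 kN.
Tension yield (gross): A_g = 190×8 = 1520 mm². φR_n = 0.90 × 345 × 1520 = 472.0 kN.
Governing: min(701.2, 881.3, 558.4, 472.0) = 472.0 kN → gross-section yield.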